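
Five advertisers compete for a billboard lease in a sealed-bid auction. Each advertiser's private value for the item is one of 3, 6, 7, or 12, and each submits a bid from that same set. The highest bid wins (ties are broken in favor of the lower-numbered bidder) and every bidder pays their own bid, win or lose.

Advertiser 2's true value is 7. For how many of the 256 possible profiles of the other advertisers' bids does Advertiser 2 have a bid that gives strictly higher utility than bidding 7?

210

Others bid (3, 3, 3, 3): truth gives 0; bid 6 gives 1 > 0. Violating.
Others bid (3, 3, 3, 6): truth gives 0; bid 6 gives 1 > 0. Violating.
Others bid (3, 3, 3, 12): truth gives -7; bid 3 gives -3 > -7. Violating.
Others bid (3, 3, 6, 3): truth gives 0; bid 6 gives 1 > 0. Violating.
Others bid (3, 3, 3, 7): truth gives 0; no alternative beats it.
Others bid (3, 3, 6, 7): truth gives 0; no alternative beats it.
(Checking all 256 profiles: 210 have a profitable deviation, 46 do not.)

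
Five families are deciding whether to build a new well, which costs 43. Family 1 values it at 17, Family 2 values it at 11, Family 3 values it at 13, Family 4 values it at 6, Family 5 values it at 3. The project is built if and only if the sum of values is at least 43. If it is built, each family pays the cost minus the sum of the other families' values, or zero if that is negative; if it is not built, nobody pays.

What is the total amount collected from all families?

Total value 50 ≥ cost 43, so it is built.
Family 1: others sum to 33; max(0, 43 - 33) = 10.
Family 2: others sum to 39; max(0, 43 - 39) = 4.
Family 3: others sum to 37; max(0, 43 - 37) = 6.
Family 4: others sum to 44; max(0, 43 - 44) = 0.
Family 5: others sum to 47; max(0, 43 - 47) = 0.
Total collected = 10 + 4 + 6 + 0 + 0 = 20.

20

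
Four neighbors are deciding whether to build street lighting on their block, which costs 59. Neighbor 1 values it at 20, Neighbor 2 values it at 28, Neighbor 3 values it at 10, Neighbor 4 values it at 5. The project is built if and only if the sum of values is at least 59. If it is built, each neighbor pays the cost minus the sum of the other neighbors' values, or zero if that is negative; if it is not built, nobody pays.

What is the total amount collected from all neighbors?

Total value 63 ≥ cost 59, so it is built.
Neighbor 1: others sum to 43; max(0, 59 - 43) = 16.
Neighbor 2: others sum to 35; max(0, 59 - 35) = 24.
Neighbor 3: others sum to 53; max(0, 59 - 53) = 6.
Neighbor 4: others sum to 58; max(0, 59 - 58) = 1.
Total collected = 16 + 24 + 6 + 1 = 47.

47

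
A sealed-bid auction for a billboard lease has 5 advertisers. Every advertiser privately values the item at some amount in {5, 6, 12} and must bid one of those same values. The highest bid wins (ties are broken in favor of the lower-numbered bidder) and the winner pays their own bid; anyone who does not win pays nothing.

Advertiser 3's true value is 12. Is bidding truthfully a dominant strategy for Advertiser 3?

No

Consider the case where Advertiser 1 bids 5, Advertiser 2 bids 5, Advertiser 4 bids 5 and Advertiser 5 bids 5.
Truthful bid 12: wins, pays 12, utility 12 - 12 = 0.
Bid 6 instead: wins, pays 6, utility 12 - 6 = 6.
Since 6 > 0, bidding 6 is strictly better here, so truthful bidding is not dominant.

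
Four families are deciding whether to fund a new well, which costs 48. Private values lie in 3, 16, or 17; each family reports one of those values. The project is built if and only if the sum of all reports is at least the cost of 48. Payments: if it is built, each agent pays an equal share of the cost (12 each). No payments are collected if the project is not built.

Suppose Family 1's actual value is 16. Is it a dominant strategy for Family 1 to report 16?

Check each profile of the others' reports and compare truth against every alternative report.
Others report (3, 16, 16): truth gives 4, best alternative gives 4.
Others report (3, 16, 17): truth gives 4, best alternative gives 4.
Others report (3, 17, 16): truth gives 4, best alternative gives 4.
Others report (3, 17, 17): truth gives 4, best alternative gives 4.
Others report (16, 3, 16): truth gives 4, best alternative gives 4.
Others report (16, 3, 17): truth gives 4, best alternative gives 4.
(Remaining 21 profiles checked similarly; truth is weakly best in each.)
In every case the truthful report is at least as good as any alternative, so it is a dominant strategy.

Yes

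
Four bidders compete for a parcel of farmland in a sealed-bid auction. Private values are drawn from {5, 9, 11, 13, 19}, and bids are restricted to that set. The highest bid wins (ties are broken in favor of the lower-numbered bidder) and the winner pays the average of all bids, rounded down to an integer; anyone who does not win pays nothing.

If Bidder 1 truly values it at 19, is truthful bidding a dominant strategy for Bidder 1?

No

Consider the case where Bidder 2 bids 5, Bidder 3 bids 5 and Bidder 4 bids 5.
Truthful bid 19: wins, pays 8, utility 19 - 8 = 11.
Bid 5 instead: wins, pays 5, utility 19 - 5 = 14.
Since 14 > 11, bidding 5 is strictly better here, so truthful bidding is not dominant.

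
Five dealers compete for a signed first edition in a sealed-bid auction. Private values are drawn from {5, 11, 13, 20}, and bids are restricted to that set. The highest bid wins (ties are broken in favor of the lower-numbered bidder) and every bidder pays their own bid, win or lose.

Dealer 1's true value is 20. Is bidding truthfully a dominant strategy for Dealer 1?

No

Consider the case where Dealer 2 bids 5, Dealer 3 bids 5, Dealer 4 bids 5 and Dealer 5 bids 5.
Truthful bid 20: wins, pays 20, utility 20 - 20 = 0.
Bid 5 instead: wins, pays 5, utility 20 - 5 = 15.
Since 15 > 0, bidding 5 is strictly better here, so truthful bidding is not dominant.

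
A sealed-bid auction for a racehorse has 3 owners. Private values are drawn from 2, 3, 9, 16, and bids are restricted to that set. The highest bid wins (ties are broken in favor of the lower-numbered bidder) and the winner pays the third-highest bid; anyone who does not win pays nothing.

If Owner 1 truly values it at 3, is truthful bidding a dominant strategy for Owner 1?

No

Consider the case where Owner 2 bids 2 and Owner 3 bids 9.
Truthful bid 3: loses, pays 0, utility 0.
Bid 9 instead: wins, pays 2, utility 3 - 2 = 1.
Since 1 > 0, bidding 9 is strictly better here, so truthful bidding is not dominant.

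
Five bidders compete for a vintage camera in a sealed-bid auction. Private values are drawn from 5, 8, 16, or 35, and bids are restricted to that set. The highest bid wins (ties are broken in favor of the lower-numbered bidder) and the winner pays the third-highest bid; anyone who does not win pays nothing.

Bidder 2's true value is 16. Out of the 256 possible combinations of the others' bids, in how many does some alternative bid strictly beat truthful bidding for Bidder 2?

32

Others bid (5, 5, 5, 35): truth gives 0; bid 35 gives 11 > 0. Violating.
Others bid (5, 5, 8, 35): truth gives 0; bid 35 gives 8 > 0. Violating.
Others bid (5, 5, 35, 5): truth gives 0; bid 35 gives 11 > 0. Violating.
Others bid (5, 5, 35, 8): truth gives 0; bid 35 gives 8 > 0. Violating.
Others bid (5, 5, 5, 5): truth gives 11; no alternative beats it.
Others bid (5, 5, 5, 8): truth gives 11; no alternative beats it.
(Checking all 256 profiles: 32 have a profitable deviation, 224 do not.)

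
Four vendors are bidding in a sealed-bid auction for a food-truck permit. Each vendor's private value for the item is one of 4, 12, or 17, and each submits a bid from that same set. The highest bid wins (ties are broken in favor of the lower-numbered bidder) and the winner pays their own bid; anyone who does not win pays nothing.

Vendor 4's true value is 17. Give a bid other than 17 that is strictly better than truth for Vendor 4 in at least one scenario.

Suppose Vendor 1 bids 4, Vendor 2 bids 4 and Vendor 3 bids 4.
Bid 17: wins, pays 17, utility 17 - 17 = 0.
Bid 12: wins, pays 12, utility 17 - 12 = 5.
So bidding 12 beats truth here (5 > 0).

12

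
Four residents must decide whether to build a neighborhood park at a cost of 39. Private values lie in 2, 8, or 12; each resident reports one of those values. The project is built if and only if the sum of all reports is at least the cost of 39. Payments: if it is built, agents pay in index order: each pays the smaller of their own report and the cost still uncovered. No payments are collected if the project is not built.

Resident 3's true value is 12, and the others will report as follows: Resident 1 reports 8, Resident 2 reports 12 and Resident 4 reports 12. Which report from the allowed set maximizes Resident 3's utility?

Report 2: project not built, utility 0.
Report 8: project built, pays 8, utility 12 - 8 = 4.
Report 12: project built, pays 12, utility 12 - 12 = 0.
The best choice is 8 with utility 4.

8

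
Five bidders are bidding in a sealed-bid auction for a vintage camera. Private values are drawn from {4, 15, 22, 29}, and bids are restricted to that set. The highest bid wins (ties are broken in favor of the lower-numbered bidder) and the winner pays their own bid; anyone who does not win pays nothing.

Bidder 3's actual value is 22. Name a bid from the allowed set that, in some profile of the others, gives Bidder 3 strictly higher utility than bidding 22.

15

Suppose Bidder 1 bids 4, Bidder 2 bids 4, Bidder 4 bids 4 and Bidder 5 bids 4.
Bid 22: wins, pays 22, utility 22 - 22 = 0.
Bid 15: wins, pays 15, utility 22 - 15 = 7.
So bidding 15 beats truth here (7 > 0).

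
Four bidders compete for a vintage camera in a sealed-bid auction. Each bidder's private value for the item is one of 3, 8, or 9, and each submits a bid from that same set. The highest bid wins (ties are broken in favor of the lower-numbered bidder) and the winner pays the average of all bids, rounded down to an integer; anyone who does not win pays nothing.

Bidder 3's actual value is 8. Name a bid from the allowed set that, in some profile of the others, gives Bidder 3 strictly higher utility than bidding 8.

Suppose Bidder 1 bids 3, Bidder 2 bids 3 and Bidder 4 bids 9.
Bid 8: loses, pays 0, utility 0.
Bid 9: wins, pays 6, utility 8 - 6 = 2.
So bidding 9 beats truth here (2 > 0).

9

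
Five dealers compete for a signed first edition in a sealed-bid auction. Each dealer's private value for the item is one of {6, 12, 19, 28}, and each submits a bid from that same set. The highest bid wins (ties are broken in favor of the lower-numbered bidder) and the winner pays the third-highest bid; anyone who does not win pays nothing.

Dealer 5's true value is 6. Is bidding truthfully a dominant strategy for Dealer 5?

Check each profile of the others' bids and compare truth against every alternative bid.
Others bid (6, 6, 6, 6): truth gives 0, best alternative gives 0.
Others bid (6, 6, 6, 12): truth gives 0, best alternative gives 0.
Others bid (6, 6, 6, 19): truth gives 0, best alternative gives 0.
Others bid (6, 6, 6, 28): truth gives 0, best alternative gives 0.
Others bid (6, 6, 12, 6): truth gives 0, best alternative gives 0.
Others bid (6, 6, 12, 12): truth gives 0, best alternative gives 0.
(Remaining 250 profiles checked similarly; truth is weakly best in each.)
In every case the truthful bid is at least as good as any alternative, so it is a dominant strategy.

Yes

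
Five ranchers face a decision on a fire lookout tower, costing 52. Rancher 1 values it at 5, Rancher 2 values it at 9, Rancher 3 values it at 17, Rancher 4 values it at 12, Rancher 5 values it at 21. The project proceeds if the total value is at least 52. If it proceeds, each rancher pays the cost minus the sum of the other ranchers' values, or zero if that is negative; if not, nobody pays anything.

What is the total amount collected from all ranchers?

14

Total value 64 ≥ cost 52, so it is built.
Rancher 1: others sum to 59; max(0, 52 - 59) = 0.
Rancher 2: others sum to 55; max(0, 52 - 55) = 0.
Rancher 3: others sum to 47; max(0, 52 - 47) = 5.
Rancher 4: others sum to 52; max(0, 52 - 52) = 0.
Rancher 5: others sum to 43; max(0, 52 - 43) = 9.
Total collected = 0 + 0 + 5 + 0 + 9 = 14.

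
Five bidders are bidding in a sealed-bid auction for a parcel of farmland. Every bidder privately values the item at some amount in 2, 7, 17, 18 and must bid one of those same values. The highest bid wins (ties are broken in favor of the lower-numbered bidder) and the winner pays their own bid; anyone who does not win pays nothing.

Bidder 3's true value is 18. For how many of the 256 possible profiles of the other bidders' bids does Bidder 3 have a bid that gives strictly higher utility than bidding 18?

Others bid (2, 2, 2, 2): truth gives 0; bid 7 gives 11 > 0. Violating.
Others bid (2, 2, 2, 7): truth gives 0; bid 7 gives 11 > 0. Violating.
Others bid (2, 2, 2, 17): truth gives 0; bid 17 gives 1 > 0. Violating.
Others bid (2, 2, 7, 2): truth gives 0; bid 7 gives 11 > 0. Violating.
Others bid (2, 2, 2, 18): truth gives 0; no alternative beats it.
Others bid (2, 2, 7, 18): truth gives 0; no alternative beats it.
(Checking all 256 profiles: 36 have a profitable deviation, 220 do not.)

36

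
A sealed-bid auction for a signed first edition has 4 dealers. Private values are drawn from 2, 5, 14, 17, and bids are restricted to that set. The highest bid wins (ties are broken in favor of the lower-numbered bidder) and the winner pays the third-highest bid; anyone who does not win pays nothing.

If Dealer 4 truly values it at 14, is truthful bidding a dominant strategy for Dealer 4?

Consider the case where Dealer 1 bids 2, Dealer 2 bids 2 and Dealer 3 bids 14.
Truthful bid 14: loses, pays 0, utility 0.
Bid 17 instead: wins, pays 2, utility 14 - 2 = 12.
Since 12 > 0, bidding 17 is strictly better here, so truthful bidding is not dominant.

No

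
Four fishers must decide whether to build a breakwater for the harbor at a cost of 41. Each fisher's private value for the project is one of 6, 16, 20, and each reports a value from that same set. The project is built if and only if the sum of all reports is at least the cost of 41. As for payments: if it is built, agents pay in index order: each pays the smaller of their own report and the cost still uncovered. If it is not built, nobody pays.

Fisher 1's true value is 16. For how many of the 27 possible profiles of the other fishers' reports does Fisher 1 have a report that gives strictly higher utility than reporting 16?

20

Others report (6, 16, 16): truth gives 0; report 6 gives 10 > 0. Violating.
Others report (6, 16, 20): truth gives 0; report 6 gives 10 > 0. Violating.
Others report (6, 20, 16): truth gives 0; report 6 gives 10 > 0. Violating.
Others report (6, 20, 20): truth gives 0; report 6 gives 10 > 0. Violating.
Others report (6, 6, 6): truth gives 0; no alternative beats it.
Others report (6, 6, 16): truth gives 0; no alternative beats it.
(Checking all 27 profiles: 20 have a profitable deviation, 7 do not.)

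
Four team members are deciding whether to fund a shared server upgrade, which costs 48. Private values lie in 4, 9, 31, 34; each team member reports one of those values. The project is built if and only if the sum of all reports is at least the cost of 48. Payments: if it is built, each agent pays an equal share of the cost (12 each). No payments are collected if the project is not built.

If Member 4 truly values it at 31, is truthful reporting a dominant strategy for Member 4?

Check each profile of the others' reports and compare truth against every alternative report.
Others report (4, 4, 9): truth gives 19, best alternative gives 19.
Others report (4, 4, 31): truth gives 19, best alternative gives 19.
Others report (4, 4, 34): truth gives 19, best alternative gives 19.
Others report (4, 9, 4): truth gives 19, best alternative gives 19.
Others report (4, 9, 9): truth gives 19, best alternative gives 19.
Others report (4, 9, 31): truth gives 19, best alternative gives 19.
(Remaining 58 profiles checked similarly; truth is weakly best in each.)
In every case the truthful report is at least as good as any alternative, so it is a dominant strategy.

Yes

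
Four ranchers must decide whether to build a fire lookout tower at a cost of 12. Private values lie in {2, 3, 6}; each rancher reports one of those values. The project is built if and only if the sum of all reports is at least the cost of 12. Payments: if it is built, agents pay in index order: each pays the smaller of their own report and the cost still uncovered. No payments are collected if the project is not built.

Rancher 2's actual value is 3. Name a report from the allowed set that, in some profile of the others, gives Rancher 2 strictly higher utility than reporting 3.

Suppose Rancher 1 reports 2, Rancher 3 reports 2 and Rancher 4 reports 6.
Report 3: project built, pays 3, utility 3 - 3 = 0.
Report 2: project built, pays 2, utility 3 - 2 = 1.
So reporting 2 beats truth here (1 > 0).

2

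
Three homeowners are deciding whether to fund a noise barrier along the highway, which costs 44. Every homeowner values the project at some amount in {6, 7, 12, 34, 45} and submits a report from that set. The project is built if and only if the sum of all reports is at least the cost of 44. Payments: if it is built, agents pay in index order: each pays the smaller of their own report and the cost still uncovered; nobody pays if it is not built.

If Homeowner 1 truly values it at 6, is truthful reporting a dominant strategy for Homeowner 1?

Check each profile of the others' reports and compare truth against every alternative report.
Others report (6, 34): truth gives 0, best alternative gives -1.
Others report (6, 45): truth gives 0, best alternative gives -1.
Others report (7, 34): truth gives 0, best alternative gives -1.
Others report (7, 45): truth gives 0, best alternative gives -1.
Others report (12, 34): truth gives 0, best alternative gives -1.
Others report (12, 45): truth gives 0, best alternative gives -1.
(Remaining 19 profiles checked similarly; truth is weakly best in each.)
In every case the truthful report is at least as good as any alternative, so it is a dominant strategy.

Yes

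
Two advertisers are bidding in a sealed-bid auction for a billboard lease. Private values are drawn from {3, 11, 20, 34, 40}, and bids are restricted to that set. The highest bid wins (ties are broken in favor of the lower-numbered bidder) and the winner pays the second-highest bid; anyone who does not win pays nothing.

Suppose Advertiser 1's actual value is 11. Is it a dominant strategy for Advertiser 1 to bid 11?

Check each profile of the others' bids and compare truth against every alternative bid.
Others bid (3): truth gives 8, best alternative gives 8.
Others bid (11): truth gives 0, best alternative gives 0.
Others bid (20): truth gives 0, best alternative gives 0.
Others bid (34): truth gives 0, best alternative gives 0.
Others bid (40): truth gives 0, best alternative gives 0.
In every case the truthful bid is at least as good as any alternative, so it is a dominant strategy.

Yes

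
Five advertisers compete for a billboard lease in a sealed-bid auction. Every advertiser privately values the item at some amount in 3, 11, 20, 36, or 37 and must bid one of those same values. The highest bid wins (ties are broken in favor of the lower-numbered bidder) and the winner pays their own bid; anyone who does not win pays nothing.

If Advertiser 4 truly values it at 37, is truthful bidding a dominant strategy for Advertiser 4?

No

Consider the case where Advertiser 1 bids 3, Advertiser 2 bids 3, Advertiser 3 bids 3 and Advertiser 5 bids 3.
Truthful bid 37: wins, pays 37, utility 37 - 37 = 0.
Bid 11 instead: wins, pays 11, utility 37 - 11 = 26.
Since 26 > 0, bidding 11 is strictly better here, so truthful bidding is not dominant.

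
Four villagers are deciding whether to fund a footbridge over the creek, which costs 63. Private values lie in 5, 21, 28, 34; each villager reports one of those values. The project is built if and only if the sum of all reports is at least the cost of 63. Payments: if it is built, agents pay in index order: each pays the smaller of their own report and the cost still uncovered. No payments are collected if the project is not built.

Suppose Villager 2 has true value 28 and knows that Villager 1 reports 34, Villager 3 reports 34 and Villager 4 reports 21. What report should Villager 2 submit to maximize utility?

5

Report 5: project built, pays 5, utility 28 - 5 = 23.
Report 21: project built, pays 21, utility 28 - 21 = 7.
Report 28: project built, pays 28, utility 28 - 28 = 0.
Report 34: project built, pays 29, utility 28 - 29 = -1.
The best choice is 5 with utility 23.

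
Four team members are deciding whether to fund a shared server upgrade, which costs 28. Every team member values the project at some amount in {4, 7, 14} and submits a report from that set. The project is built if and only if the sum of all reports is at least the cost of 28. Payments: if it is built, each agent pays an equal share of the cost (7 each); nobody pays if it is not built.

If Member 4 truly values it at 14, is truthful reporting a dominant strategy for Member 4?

Check each profile of the others' reports and compare truth against every alternative report.
Others report (4, 4, 7): truth gives 7, best alternative gives 0.
Others report (4, 7, 4): truth gives 7, best alternative gives 0.
Others report (4, 7, 7): truth gives 7, best alternative gives 0.
Others report (7, 4, 4): truth gives 7, best alternative gives 0.
Others report (7, 4, 7): truth gives 7, best alternative gives 0.
Others report (7, 7, 4): truth gives 7, best alternative gives 0.
(Remaining 21 profiles checked similarly; truth is weakly best in each.)
In every case the truthful report is at least as good as any alternative, so it is a dominant strategy.

Yes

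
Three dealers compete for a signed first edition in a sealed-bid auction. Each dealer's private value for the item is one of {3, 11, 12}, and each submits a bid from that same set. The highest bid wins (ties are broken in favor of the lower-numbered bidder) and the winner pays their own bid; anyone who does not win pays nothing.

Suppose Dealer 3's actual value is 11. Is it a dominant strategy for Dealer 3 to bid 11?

Yes

Check each profile of the others' bids and compare truth against every alternative bid.
Others bid (3, 3): truth gives 0, best alternative gives 0.
Others bid (3, 11): truth gives 0, best alternative gives 0.
Others bid (3, 12): truth gives 0, best alternative gives 0.
Others bid (11, 3): truth gives 0, best alternative gives 0.
Others bid (11, 11): truth gives 0, best alternative gives 0.
Others bid (11, 12): truth gives 0, best alternative gives 0.
(Remaining 3 profiles checked similarly; truth is weakly best in each.)
In every case the truthful bid is at least as good as any alternative, so it is a dominant strategy.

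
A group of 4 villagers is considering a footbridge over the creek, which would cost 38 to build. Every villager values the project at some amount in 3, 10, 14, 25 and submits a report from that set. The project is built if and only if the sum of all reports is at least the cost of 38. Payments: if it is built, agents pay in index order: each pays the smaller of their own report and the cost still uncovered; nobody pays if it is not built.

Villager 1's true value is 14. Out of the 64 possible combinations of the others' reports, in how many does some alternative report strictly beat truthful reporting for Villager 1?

48

Others report (3, 3, 25): truth gives 0; report 10 gives 4 > 0. Violating.
Others report (3, 10, 25): truth gives 0; report 3 gives 11 > 0. Violating.
Others report (3, 14, 14): truth gives 0; report 10 gives 4 > 0. Violating.
Others report (3, 14, 25): truth gives 0; report 3 gives 11 > 0. Violating.
Others report (3, 3, 3): truth gives 0; no alternative beats it.
Others report (3, 3, 10): truth gives 0; no alternative beats it.
(Checking all 64 profiles: 48 have a profitable deviation, 16 do not.)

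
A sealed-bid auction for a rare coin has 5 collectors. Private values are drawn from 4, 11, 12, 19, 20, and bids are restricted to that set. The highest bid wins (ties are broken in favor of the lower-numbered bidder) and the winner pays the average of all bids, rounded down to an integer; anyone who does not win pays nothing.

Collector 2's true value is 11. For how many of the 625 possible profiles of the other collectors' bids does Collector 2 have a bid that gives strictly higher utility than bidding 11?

52

Others bid (4, 4, 4, 12): truth gives 0; bid 12 gives 4 > 0. Violating.
Others bid (4, 4, 4, 19): truth gives 0; bid 19 gives 1 > 0. Violating.
Others bid (4, 4, 4, 20): truth gives 0; bid 20 gives 1 > 0. Violating.
Others bid (4, 4, 11, 12): truth gives 0; bid 12 gives 3 > 0. Violating.
Others bid (4, 4, 4, 4): truth gives 6; no alternative beats it.
Others bid (4, 4, 4, 11): truth gives 5; no alternative beats it.
(Checking all 625 profiles: 52 have a profitable deviation, 573 do not.)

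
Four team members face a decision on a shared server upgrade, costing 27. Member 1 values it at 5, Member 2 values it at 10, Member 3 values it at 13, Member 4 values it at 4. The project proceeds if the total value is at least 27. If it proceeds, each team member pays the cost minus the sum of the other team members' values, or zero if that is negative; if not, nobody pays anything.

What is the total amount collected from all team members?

13

Total value 32 ≥ cost 27, so it is built.
Member 1: others sum to 27; max(0, 27 - 27) = 0.
Member 2: others sum to 22; max(0, 27 - 22) = 5.
Member 3: others sum to 19; max(0, 27 - 19) = 8.
Member 4: others sum to 28; max(0, 27 - 28) = 0.
Total collected = 0 + 5 + 8 + 0 = 13.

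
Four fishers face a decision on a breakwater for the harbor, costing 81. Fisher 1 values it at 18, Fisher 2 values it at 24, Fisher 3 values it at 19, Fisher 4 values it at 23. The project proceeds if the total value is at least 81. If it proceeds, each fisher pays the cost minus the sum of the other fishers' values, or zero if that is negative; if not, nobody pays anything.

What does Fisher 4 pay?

20

Total value 84 ≥ cost 81, so the project is built.
The other fishers' values sum to 61.
Cost minus that sum is 81 - 61 = 20.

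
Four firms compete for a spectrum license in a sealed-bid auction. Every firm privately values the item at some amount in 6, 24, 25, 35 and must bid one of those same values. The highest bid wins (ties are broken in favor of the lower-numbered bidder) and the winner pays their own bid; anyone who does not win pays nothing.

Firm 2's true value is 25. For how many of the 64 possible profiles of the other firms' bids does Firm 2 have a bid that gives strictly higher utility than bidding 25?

Others bid (6, 6, 6): truth gives 0; bid 24 gives 1 > 0. Violating.
Others bid (6, 6, 24): truth gives 0; bid 24 gives 1 > 0. Violating.
Others bid (6, 24, 6): truth gives 0; bid 24 gives 1 > 0. Violating.
Others bid (6, 24, 24): truth gives 0; bid 24 gives 1 > 0. Violating.
Others bid (6, 6, 25): truth gives 0; no alternative beats it.
Others bid (6, 6, 35): truth gives 0; no alternative beats it.
(Checking all 64 profiles: 4 have a profitable deviation, 60 do not.)

4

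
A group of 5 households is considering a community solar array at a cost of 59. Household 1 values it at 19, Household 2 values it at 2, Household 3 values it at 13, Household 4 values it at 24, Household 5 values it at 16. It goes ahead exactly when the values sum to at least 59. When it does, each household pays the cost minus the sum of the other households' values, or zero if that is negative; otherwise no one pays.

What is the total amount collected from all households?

Total value 74 ≥ cost 59, so it is built.
Household 1: others sum to 55; max(0, 59 - 55) = 4.
Household 2: others sum to 72; max(0, 59 - 72) = 0.
Household 3: others sum to 61; max(0, 59 - 61) = 0.
Household 4: others sum to 50; max(0, 59 - 50) = 9.
Household 5: others sum to 58; max(0, 59 - 58) = 1.
Total collected = 4 + 0 + 0 + 9 + 1 = 14.

14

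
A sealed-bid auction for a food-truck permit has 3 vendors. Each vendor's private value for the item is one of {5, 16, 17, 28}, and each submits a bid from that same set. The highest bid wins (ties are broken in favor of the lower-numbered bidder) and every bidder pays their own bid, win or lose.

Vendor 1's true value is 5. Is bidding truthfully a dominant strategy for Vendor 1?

Check each profile of the others' bids and compare truth against every alternative bid.
Others bid (5, 5): truth gives 0, best alternative gives -11.
Others bid (5, 28): truth gives -5, best alternative gives -16.
Others bid (16, 28): truth gives -5, best alternative gives -16.
Others bid (17, 28): truth gives -5, best alternative gives -16.
Others bid (28, 5): truth gives -5, best alternative gives -16.
Others bid (28, 16): truth gives -5, best alternative gives -16.
(Remaining 10 profiles checked similarly; truth is weakly best in each.)
In every case the truthful bid is at least as good as any alternative, so it is a dominant strategy.

Yes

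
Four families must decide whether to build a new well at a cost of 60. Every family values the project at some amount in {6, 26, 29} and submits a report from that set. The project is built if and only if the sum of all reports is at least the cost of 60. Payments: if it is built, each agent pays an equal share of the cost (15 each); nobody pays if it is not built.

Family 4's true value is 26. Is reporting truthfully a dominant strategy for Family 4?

Check each profile of the others' reports and compare truth against every alternative report.
Others report (6, 6, 26): truth gives 11, best alternative gives 11.
Others report (6, 6, 29): truth gives 11, best alternative gives 11.
Others report (6, 26, 6): truth gives 11, best alternative gives 11.
Others report (6, 26, 26): truth gives 11, best alternative gives 11.
Others report (6, 26, 29): truth gives 11, best alternative gives 11.
Others report (6, 29, 6): truth gives 11, best alternative gives 11.
(Remaining 21 profiles checked similarly; truth is weakly best in each.)
In every case the truthful report is at least as good as any alternative, so it is a dominant strategy.

Yes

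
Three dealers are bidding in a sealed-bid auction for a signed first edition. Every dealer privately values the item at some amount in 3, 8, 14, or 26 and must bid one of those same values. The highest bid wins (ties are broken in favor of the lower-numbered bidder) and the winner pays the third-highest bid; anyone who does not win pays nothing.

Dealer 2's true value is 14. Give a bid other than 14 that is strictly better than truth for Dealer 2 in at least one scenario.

26

Suppose Dealer 1 bids 3 and Dealer 3 bids 26.
Bid 14: loses, pays 0, utility 0.
Bid 26: wins, pays 3, utility 14 - 3 = 11.
So bidding 26 beats truth here (11 > 0).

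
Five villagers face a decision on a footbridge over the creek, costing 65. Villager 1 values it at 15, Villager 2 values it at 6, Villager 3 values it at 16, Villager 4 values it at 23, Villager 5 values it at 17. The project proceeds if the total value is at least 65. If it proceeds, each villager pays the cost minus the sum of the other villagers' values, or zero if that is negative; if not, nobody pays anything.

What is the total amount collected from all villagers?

Total value 77 ≥ cost 65, so it is built.
Villager 1: others sum to 62; max(0, 65 - 62) = 3.
Villager 2: others sum to 71; max(0, 65 - 71) = 0.
Villager 3: others sum to 61; max(0, 65 - 61) = 4.
Villager 4: others sum to 54; max(0, 65 - 54) = 11.
Villager 5: others sum to 60; max(0, 65 - 60) = 5.
Total collected = 3 + 0 + 4 + 11 + 5 = 23.

23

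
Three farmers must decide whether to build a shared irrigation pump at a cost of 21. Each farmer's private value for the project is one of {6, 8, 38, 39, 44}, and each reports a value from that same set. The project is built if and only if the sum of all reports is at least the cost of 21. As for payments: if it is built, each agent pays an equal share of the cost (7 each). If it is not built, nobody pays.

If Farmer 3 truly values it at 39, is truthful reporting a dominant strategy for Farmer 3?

Yes

Check each profile of the others' reports and compare truth against every alternative report.
Others report (6, 6): truth gives 32, best alternative gives 32.
Others report (6, 8): truth gives 32, best alternative gives 32.
Others report (6, 38): truth gives 32, best alternative gives 32.
Others report (6, 39): truth gives 32, best alternative gives 32.
Others report (6, 44): truth gives 32, best alternative gives 32.
Others report (8, 6): truth gives 32, best alternative gives 32.
(Remaining 19 profiles checked similarly; truth is weakly best in each.)
In every case the truthful report is at least as good as any alternative, so it is a dominant strategy.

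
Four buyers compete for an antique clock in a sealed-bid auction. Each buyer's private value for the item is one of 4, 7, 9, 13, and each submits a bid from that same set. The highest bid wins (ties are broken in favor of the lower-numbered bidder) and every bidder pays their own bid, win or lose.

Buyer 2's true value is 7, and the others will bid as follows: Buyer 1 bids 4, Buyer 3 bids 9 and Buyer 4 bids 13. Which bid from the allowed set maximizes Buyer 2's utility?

4

Bid 4: loses but pays 4, utility -4.
Bid 7: loses but pays 7, utility -7.
Bid 9: loses but pays 9, utility -9.
Bid 13: wins, pays 13, utility 7 - 13 = -6.
The best choice is 4 with utility -4.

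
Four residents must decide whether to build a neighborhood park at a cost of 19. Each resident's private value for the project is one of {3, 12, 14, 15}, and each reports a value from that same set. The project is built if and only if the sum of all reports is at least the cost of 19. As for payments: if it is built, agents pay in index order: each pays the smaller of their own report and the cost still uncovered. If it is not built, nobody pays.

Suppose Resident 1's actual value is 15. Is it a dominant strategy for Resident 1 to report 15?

No

Consider the case where Resident 2 reports 3, Resident 3 reports 3 and Resident 4 reports 3.
Truthful report 15: project built, pays 15, utility 15 - 15 = 0.
Report 12 instead: project built, pays 12, utility 15 - 12 = 3.
Since 3 > 0, reporting 12 is strictly better here, so truthful reporting is not dominant.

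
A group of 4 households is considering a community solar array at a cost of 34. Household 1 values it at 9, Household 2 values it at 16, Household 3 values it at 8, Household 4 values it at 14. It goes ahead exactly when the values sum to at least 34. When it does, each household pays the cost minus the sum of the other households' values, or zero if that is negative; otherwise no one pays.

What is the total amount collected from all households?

4

Total value 47 ≥ cost 34, so it is built.
Household 1: others sum to 38; max(0, 34 - 38) = 0.
Household 2: others sum to 31; max(0, 34 - 31) = 3.
Household 3: others sum to 39; max(0, 34 - 39) = 0.
Household 4: others sum to 33; max(0, 34 - 33) = 1.
Total collected = 0 + 3 + 0 + 1 = 4.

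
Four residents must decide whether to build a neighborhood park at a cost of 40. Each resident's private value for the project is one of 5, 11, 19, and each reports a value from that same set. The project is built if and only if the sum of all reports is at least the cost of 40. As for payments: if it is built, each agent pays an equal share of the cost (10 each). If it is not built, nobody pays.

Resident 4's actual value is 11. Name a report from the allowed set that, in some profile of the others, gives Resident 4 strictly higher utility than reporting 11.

Suppose Resident 1 reports 5, Resident 2 reports 5 and Resident 3 reports 11.
Report 11: project not built, utility 0.
Report 19: project built, pays 10, utility 11 - 10 = 1.
So reporting 19 beats truth here (1 > 0).

19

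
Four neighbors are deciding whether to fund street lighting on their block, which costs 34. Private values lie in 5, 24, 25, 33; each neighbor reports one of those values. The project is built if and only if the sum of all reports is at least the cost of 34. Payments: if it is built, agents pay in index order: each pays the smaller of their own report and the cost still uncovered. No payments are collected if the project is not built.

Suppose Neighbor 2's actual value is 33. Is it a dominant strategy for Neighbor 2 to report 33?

Consider the case where Neighbor 1 reports 5, Neighbor 3 reports 5 and Neighbor 4 reports 5.
Truthful report 33: project built, pays 29, utility 33 - 29 = 4.
Report 24 instead: project built, pays 24, utility 33 - 24 = 9.
Since 9 > 4, reporting 24 is strictly better here, so truthful reporting is not dominant.

No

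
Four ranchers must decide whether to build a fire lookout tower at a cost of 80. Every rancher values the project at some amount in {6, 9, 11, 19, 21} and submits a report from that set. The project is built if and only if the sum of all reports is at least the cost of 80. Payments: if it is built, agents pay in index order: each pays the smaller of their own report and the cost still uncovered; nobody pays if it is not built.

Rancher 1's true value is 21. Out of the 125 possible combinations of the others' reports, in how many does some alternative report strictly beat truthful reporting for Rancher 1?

Others report (19, 21, 21): truth gives 0; report 19 gives 2 > 0. Violating.
Others report (21, 19, 21): truth gives 0; report 19 gives 2 > 0. Violating.
Others report (21, 21, 19): truth gives 0; report 19 gives 2 > 0. Violating.
Others report (21, 21, 21): truth gives 0; report 19 gives 2 > 0. Violating.
Others report (6, 6, 6): truth gives 0; no alternative beats it.
Others report (6, 6, 9): truth gives 0; no alternative beats it.
(Checking all 125 profiles: 4 have a profitable deviation, 121 do not.)

4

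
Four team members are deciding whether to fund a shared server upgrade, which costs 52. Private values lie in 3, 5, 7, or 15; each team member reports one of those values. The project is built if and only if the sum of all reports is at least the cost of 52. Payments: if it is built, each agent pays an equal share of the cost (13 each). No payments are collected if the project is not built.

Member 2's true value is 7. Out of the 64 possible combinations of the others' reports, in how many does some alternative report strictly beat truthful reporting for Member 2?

Others report (15, 15, 15): truth gives -6; report 3 gives 0 > -6. Violating.
Others report (3, 3, 3): truth gives 0; no alternative beats it.
Others report (3, 3, 5): truth gives 0; no alternative beats it.
(Checking all 64 profiles: 1 has a profitable deviation, 63 do not.)

1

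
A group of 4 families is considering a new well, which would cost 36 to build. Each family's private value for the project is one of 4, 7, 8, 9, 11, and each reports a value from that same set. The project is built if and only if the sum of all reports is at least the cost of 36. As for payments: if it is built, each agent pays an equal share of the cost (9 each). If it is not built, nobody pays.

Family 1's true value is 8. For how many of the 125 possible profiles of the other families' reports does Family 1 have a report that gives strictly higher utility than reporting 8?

Others report (7, 11, 11): truth gives -1; report 4 gives 0 > -1. Violating.
Others report (8, 9, 11): truth gives -1; report 4 gives 0 > -1. Violating.
Others report (8, 11, 9): truth gives -1; report 4 gives 0 > -1. Violating.
Others report (8, 11, 11): truth gives -1; report 4 gives 0 > -1. Violating.
Others report (4, 4, 4): truth gives 0; no alternative beats it.
Others report (4, 4, 7): truth gives 0; no alternative beats it.
(Checking all 125 profiles: 18 have a profitable deviation, 107 do not.)

18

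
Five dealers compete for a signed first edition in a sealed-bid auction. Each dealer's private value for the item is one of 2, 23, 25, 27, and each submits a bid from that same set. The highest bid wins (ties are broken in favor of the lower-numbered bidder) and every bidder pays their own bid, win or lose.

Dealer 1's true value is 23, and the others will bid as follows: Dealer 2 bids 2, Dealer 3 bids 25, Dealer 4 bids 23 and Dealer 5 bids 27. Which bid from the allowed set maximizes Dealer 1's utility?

2

Bid 2: loses but pays 2, utility -2.
Bid 23: loses but pays 23, utility -23.
Bid 25: loses but pays 25, utility -25.
Bid 27: wins, pays 27, utility 23 - 27 = -4.
The best choice is 2 with utility -2.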